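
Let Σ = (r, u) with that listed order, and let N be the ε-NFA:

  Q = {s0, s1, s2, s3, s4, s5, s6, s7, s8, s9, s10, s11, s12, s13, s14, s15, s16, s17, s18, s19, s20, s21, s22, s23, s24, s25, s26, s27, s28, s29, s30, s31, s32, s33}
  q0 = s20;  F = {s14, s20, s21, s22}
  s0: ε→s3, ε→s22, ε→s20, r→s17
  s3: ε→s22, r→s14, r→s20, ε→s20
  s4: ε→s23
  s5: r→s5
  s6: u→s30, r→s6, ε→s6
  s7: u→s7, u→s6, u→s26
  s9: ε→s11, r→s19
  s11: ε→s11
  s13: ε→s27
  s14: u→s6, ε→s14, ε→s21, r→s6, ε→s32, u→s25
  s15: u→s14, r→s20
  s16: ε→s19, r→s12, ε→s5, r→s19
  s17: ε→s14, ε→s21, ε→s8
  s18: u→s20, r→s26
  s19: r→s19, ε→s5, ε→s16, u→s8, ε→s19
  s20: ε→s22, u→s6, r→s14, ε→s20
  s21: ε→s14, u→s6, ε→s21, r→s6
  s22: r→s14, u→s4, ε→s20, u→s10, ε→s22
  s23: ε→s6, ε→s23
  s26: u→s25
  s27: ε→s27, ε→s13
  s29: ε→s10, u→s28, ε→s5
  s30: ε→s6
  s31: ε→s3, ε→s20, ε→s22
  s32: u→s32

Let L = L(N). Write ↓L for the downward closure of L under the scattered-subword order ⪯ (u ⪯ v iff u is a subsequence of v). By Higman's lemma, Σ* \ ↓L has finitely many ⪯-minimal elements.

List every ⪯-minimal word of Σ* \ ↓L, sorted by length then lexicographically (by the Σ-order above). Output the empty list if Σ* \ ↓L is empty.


A = [u, rr].

|Q|=34, |F|=4, |δ|=68 (37 ε).
min D↑ (3 st, q0=0, F={2}): 0:r→1,u→2 1:r→2,u→2 2:r→2,u→2.
'u': |S_i|=[11, 7] end={s10,s23,s25,s30,s32,s4,s6} rej; 1/1 deletions ∈↓L.
'rr': run [11, 6, 2] end={s30,s6} — reject; 2/2 del acc.
2 obstructions.


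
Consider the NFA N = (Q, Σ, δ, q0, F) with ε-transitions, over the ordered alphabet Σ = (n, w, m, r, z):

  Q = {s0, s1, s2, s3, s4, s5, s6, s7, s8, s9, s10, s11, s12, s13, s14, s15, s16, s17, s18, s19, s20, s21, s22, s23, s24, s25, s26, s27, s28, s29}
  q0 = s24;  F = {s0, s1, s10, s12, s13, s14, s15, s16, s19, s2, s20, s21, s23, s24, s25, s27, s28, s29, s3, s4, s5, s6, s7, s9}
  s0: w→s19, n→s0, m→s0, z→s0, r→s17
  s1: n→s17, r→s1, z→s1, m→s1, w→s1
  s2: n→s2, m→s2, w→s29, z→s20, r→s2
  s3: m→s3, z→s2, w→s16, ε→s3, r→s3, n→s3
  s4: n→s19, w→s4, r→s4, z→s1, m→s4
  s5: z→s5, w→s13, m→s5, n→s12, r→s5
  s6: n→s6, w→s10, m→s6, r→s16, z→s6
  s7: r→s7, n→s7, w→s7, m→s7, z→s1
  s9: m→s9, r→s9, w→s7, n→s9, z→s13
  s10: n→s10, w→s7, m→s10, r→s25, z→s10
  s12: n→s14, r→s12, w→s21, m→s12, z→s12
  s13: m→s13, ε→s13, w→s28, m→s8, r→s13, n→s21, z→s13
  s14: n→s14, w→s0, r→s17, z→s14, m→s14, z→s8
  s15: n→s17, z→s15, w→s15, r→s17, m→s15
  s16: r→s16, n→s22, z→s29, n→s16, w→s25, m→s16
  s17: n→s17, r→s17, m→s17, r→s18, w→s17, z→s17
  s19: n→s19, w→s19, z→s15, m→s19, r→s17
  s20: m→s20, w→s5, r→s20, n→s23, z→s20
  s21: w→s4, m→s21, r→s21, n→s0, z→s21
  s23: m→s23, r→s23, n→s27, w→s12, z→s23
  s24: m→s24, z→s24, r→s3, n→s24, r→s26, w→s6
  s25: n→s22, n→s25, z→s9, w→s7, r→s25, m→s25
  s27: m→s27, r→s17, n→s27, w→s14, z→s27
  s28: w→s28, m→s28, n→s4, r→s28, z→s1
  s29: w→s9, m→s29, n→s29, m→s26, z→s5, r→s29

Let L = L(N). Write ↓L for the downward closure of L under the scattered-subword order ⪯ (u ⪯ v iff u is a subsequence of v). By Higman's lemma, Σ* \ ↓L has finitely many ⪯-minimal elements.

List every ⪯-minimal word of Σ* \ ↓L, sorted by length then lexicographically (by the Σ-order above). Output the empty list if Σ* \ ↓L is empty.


min(Σ*\↓L) = [wwwzn, rzznnr].

|Q|=30, |F|=24, |δ|=134 (2 ε).
min D↑ (25 st, q0=0, F={14}): 0:n→0,w→1,m→0,r→2,z→0 1:n→1,w→3,m→1,r→4,z→1 2:n→2,w→4,m→2,r→2,z→5 3:n→3,w→6,m→3,r→7,z→3 4:n→4,w→7,m→4,r→4,z→8 5:n→5,w→8,m→5,r→5,z→9 6:n→6,w→6,m→6,r→6,z→10 7:n→7,w→6,m→7,r→7,z→11 8:n→8,w→11,m→8,r→8,z→12 9:n→13,w→12,m→9,r→9,z→9 10:n→14,w→10,m→10,r→10,z→10 11:n→11,w→6,m→11,r→11,z→15 12:n→16,w→15,m→12,r→12,z→12 13:n→17,w→16,m→13,r→13,z→13 14:n→14,w→14,m→14,r→14,z→14 15:n→18,w→19,m→15,r→15,z→15 16:n→20,w→18,m→16,r→16,z→16 17:n→17,w→20,m→17,r→14,z→17 18:n→21,w→22,m→18,r→18,z→18 19:n→22,w→19,m→19,r→19,z→10 20:n→20,w→21,m→20,r→14,z→20 21:n→21,w→23,m→21,r→14,z→21 22:n→23,w→22,m→22,r→22,z→10 23:n→23,w→23,m→23,r→14,z→24 24:n→14,w→24,m→24,r→14,z→24 (ε-aug+det+¬).
'wwwzn': run [29, 23, 16, 8, 4, 2] end={s17,s18} rej; 5/5 deletions ∈↓L.
'rzznnr': N↓-sim [29, 26, 22, 17, 13, 8, 2] end={s17,s18} ∉↓L; 6/6 del acc.
2 minimals (antichain).


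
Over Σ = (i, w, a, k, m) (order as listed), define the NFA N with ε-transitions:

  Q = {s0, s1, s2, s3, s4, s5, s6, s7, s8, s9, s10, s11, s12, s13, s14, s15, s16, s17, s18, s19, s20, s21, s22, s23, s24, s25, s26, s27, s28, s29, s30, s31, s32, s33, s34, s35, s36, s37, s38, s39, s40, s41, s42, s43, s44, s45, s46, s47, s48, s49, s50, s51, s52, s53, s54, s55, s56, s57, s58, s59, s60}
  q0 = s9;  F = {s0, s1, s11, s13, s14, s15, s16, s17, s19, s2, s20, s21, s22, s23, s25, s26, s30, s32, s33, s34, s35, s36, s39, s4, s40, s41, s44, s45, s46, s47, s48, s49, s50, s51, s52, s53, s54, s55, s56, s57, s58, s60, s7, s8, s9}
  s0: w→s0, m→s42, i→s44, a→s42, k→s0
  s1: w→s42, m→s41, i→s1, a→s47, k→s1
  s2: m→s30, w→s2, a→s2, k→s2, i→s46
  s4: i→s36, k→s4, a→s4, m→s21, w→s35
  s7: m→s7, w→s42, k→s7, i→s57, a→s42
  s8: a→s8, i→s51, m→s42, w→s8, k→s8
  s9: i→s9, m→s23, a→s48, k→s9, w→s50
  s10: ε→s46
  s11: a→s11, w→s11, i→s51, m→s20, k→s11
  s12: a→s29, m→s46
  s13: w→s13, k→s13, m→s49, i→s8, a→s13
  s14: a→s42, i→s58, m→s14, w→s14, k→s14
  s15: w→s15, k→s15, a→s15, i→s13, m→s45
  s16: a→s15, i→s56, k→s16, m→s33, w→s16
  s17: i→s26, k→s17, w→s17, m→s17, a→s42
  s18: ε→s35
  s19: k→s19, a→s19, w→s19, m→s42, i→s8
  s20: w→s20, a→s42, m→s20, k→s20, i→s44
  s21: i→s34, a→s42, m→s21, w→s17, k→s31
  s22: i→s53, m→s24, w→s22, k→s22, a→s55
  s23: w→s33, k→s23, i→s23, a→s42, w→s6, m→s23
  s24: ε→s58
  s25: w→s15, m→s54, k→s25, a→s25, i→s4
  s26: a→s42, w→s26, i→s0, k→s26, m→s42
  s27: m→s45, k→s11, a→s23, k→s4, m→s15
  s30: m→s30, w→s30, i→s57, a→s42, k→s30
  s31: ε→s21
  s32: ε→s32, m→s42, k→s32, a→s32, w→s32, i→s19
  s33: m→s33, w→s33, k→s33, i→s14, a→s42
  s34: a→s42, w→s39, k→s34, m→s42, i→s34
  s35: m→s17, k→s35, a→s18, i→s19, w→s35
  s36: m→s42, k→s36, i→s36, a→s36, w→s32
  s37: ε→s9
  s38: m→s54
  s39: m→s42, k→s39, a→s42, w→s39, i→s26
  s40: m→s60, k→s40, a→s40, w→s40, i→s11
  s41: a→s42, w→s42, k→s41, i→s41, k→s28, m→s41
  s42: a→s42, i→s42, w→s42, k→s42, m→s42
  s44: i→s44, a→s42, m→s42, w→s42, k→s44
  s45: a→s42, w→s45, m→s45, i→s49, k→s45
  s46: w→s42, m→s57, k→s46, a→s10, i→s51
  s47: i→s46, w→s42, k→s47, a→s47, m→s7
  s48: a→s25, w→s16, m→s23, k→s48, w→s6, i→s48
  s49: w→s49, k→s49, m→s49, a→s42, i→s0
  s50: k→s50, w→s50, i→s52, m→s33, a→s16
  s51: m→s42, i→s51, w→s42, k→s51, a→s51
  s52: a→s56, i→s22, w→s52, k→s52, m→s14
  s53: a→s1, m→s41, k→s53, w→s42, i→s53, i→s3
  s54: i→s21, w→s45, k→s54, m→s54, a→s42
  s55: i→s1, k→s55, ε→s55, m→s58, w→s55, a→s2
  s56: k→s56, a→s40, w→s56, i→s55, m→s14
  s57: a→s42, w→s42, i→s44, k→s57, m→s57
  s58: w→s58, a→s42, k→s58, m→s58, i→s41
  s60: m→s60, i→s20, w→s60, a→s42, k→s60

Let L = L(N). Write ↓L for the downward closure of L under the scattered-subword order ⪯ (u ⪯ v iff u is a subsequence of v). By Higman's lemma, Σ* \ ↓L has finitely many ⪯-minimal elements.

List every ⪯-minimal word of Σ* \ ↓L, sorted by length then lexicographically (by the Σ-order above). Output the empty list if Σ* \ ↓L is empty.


Antichain: [ma, wiiiw, aaiim].

|Q|=61, |F|=45, |δ|=249 (7 ε).
min D↑ (46 st, q0=0, F={8}): 0:i→0,w→1,a→2,k→0,m→3 1:i→4,w→1,a→5,k→1,m→6 2:i→2,w→5,a→7,k→2,m→3 3:i→3,w→6,a→8,k→3,m→3 4:i→9,w→4,a→10,k→4,m→11 5:i→10,w→5,a→12,k→5,m→6 6:i→11,w→6,a→8,k→6,m→6 7:i→13,w→12,a→7,k→7,m→14 8:i→8,w→8,a→8,k→8,m→8 9:i→15,w→9,a→16,k→9,m→17 10:i→16,w→10,a→18,k→10,m→11 11:i→17,w→11,a→8,k→11,m→11 12:i→19,w→12,a→12,k→12,m→20 13:i→21,w→22,a→13,k→13,m→23 14:i→23,w→20,a→8,k→14,m→14 15:i→15,w→8,a→24,k→15,m→25 16:i→24,w→16,a→26,k→16,m→17 17:i→25,w→17,a→8,k→17,m→17 18:i→27,w→18,a→18,k→18,m→28 19:i→29,w→19,a→19,k→19,m→30 20:i→30,w→20,a→8,k→20,m→20 21:i→21,w→31,a→21,k→21,m→8 22:i→32,w→22,a→22,k→22,m→33 23:i→34,w→33,a→8,k→23,m→23 24:i→24,w→8,a→35,k→24,m→25 25:i→25,w→8,a→8,k→25,m→25 26:i→36,w→26,a→26,k→26,m→37 27:i→38,w→27,a→27,k→27,m→39 28:i→39,w→28,a→8,k→28,m→28 29:i→38,w→29,a→29,k→29,m→8 30:i→40,w→30,a→8,k→30,m→30 31:i→32,w→31,a→31,k→31,m→8 32:i→29,w→32,a→32,k→32,m→8 33:i→41,w→33,a→8,k→33,m→33 34:i→34,w→42,a→8,k→34,m→8 35:i→36,w→8,a→35,k→35,m→43 36:i→38,w→8,a→36,k→36,m→44 37:i→44,w→37,a→8,k→37,m→37 38:i→38,w→8,a→38,k→38,m→8 39:i→45,w→39,a→8,k→39,m→39 40:i→45,w→40,a→8,k→40,m→8 41:i→40,w→41,a→8,k→41,m→8 42:i→41,w→42,a→8,k→42,m→8 43:i→44,w→8,a→8,k→43,m→43 44:i→45,w→8,a→8,k→44,m→44 45:i→45,w→8,a→8,k→45,m→8 (ε-aug+det+¬).
'ma': N↓-sim [53, 25, 1] end={s42} ∉↓L; 2/2 single-dels accept.
'wiiiw': |S_i|=[53, 43, 32, 23, 13, 1] end={s42} — reject; 5/5 single-dels accept.
'aaiim': run [53, 46, 34, 24, 11, 1] end={s42} ∉↓L; 5/5 deletions ∈↓L.
3 minimals (antichain).


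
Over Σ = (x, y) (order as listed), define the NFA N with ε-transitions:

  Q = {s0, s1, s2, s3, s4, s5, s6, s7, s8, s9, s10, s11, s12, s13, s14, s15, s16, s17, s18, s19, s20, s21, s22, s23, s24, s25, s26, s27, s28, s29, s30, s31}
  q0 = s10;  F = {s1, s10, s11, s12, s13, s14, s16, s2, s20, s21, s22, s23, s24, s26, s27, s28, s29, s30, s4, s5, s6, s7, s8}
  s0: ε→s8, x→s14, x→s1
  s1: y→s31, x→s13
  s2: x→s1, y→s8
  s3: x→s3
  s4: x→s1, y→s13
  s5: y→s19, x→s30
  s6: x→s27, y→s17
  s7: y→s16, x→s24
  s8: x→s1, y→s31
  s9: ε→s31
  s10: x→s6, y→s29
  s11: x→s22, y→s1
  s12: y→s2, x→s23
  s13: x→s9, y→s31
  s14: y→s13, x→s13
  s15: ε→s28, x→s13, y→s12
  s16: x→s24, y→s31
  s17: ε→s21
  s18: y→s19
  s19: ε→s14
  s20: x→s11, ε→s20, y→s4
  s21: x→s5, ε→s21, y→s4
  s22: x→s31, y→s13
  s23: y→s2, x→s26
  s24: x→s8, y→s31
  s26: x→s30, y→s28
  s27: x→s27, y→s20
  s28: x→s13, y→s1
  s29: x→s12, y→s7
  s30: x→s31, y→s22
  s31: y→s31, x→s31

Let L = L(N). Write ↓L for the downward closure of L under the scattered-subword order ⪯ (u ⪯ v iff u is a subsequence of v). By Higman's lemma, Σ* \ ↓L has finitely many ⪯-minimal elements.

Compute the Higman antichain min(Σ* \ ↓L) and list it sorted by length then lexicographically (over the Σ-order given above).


min(Σ*\↓L) = [yyxy, yyyy, xyxxx, xyyyx, xxyxyy, yxxxxx].

|Q|=32, |F|=23, |δ|=61 (7 ε).
min D↑ (24 st, q0=0, F={21}): 0:x→1,y→2 1:x→3,y→4 2:x→5,y→6 3:x→3,y→7 4:x→8,y→9 5:x→10,y→11 6:x→12,y→13 7:x→14,y→9 8:x→15,y→16 9:x→17,y→18 10:x→19,y→11 11:x→17,y→20 12:x→20,y→21 13:x→12,y→21 14:x→22,y→17 15:x→21,y→22 16:x→18,y→18 17:x→18,y→21 18:x→21,y→21 19:x→15,y→23 20:x→17,y→21 21:x→21,y→21 22:x→21,y→18 23:x→18,y→17 [Hopcroft].
'yyxy': N↓-sim [27, 24, 14, 6, 1] end={s31} — reject; 4/4 deletions ∈↓L.
'yyyy': N↓-sim [27, 24, 14, 7, 1] end={s31} rej; 4/4 deletions ∈↓L.
'xyxxx': |S_i|=[27, 23, 17, 10, 5, 2] end={s31,s9} rej; 5/5 single-dels accept.
'xyyyx': run [27, 23, 17, 9, 3, 2] end={s31,s9} ∉↓L; 5/5 single-dels accept.
'xxyxyy': N↓-sim [27, 23, 18, 13, 6, 4, 1] end={s31} ∉↓L; 6/6 del acc.
'yxxxxx': |S_i|=[27, 24, 17, 11, 8, 5, 2] end={s31,s9} rej; 6/6 single-dels accept.
6 obstructions.


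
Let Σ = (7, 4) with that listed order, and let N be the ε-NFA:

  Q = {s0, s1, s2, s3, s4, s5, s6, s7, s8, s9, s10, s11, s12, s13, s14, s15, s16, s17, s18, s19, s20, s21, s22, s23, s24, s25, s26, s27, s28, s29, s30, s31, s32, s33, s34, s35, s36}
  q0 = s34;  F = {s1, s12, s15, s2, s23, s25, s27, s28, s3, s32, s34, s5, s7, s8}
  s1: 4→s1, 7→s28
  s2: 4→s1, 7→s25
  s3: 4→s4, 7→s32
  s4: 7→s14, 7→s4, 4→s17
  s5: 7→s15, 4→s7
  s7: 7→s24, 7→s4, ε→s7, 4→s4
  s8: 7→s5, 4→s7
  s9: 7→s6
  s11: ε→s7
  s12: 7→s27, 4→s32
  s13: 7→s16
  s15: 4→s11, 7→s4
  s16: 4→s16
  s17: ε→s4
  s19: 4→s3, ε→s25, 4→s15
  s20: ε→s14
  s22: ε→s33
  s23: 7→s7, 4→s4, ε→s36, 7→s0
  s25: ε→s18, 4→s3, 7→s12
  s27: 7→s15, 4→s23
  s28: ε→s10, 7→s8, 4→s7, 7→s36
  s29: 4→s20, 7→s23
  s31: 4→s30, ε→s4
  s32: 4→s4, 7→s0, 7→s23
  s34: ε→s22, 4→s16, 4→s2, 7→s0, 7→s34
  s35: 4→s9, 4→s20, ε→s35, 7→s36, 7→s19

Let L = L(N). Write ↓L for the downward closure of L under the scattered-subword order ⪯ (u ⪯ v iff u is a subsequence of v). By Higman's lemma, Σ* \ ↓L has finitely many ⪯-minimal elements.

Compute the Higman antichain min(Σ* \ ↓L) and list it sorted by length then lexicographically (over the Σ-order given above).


A = [4744, 44747, 477777].

|Q|=37, |F|=14, |δ|=61 (12 ε).
min D↑ (15 st, q0=0, F={9}): 0:7→0,4→1 1:7→2,4→3 2:7→4,4→5 3:7→6,4→3 4:7→7,4→8 5:7→8,4→9 6:7→10,4→11 7:7→12,4→13 8:7→13,4→9 9:7→9,4→9 10:7→14,4→11 11:7→9,4→9 12:7→9,4→11 13:7→11,4→9 14:7→12,4→11 (ε-aug+det+¬).
'4744': N↓-sim [26, 23, 20, 11, 3] end={s14,s17,s4} ∉↓L; 4/4 single-dels accept.
'44747': N↓-sim [26, 23, 18, 15, 6, 4] end={s14,s17,s24,s4} rej; 5/5 deletions ∈↓L.
'477777': N↓-sim [26, 23, 20, 15, 12, 8, 4] end={s14,s17,s24,s4} rej; 6/6 del acc.
3 minimals (antichain).


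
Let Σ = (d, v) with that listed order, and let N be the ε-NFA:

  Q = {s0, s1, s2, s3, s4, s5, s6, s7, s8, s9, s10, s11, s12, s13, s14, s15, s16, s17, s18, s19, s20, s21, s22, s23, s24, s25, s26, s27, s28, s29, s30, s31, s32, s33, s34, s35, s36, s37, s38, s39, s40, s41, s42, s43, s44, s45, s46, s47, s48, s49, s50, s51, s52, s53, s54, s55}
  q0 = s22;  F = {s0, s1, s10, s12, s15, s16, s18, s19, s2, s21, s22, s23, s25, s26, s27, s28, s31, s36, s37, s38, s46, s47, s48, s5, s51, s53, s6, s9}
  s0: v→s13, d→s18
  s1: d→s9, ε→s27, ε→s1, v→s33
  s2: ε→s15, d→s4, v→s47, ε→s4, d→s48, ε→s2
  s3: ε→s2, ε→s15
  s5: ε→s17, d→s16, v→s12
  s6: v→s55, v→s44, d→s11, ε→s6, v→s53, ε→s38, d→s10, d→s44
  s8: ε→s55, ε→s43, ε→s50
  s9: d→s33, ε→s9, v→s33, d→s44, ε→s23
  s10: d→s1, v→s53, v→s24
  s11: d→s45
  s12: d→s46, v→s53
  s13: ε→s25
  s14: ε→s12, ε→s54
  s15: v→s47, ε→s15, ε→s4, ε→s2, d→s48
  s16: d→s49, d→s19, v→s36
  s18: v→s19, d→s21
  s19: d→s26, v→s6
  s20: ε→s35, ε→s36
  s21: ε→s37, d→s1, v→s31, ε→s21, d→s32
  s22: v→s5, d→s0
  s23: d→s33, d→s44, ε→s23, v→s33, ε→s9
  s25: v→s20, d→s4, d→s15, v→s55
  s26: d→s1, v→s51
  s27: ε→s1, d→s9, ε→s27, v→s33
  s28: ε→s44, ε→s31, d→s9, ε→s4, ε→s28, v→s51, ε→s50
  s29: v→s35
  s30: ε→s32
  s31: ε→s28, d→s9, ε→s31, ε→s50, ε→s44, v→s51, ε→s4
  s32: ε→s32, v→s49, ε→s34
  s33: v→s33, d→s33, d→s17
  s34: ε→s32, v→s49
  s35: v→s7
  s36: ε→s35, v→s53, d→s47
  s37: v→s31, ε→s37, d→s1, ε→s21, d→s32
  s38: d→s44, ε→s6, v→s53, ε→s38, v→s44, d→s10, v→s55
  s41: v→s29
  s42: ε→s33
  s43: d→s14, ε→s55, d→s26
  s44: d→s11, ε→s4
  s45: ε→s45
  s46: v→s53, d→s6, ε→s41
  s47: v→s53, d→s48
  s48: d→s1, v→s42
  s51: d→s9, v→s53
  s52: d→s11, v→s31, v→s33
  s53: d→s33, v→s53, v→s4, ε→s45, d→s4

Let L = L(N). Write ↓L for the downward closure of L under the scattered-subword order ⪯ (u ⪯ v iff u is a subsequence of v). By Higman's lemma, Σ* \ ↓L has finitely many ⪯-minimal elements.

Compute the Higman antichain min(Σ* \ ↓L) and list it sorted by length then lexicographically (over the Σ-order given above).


|Q|=56, |F|=28, |δ|=143 (54 ε).
min D↑ (23 st, q0=0, F={19}): 0:d→1,v→2 1:d→3,v→4 2:d→5,v→6 3:d→7,v→8 4:d→9,v→10 5:d→8,v→10 6:d→11,v→12 7:d→13,v→14 8:d→15,v→16 9:d→17,v→18 10:d→18,v→12 11:d→16,v→12 12:d→19,v→12 13:d→20,v→19 14:d→20,v→21 15:d→13,v→21 16:d→22,v→12 17:d→13,v→19 18:d→17,v→12 19:d→19,v→19 20:d→19,v→19 21:d→20,v→12 22:d→13,v→12 (ε-aug+det+¬).
'vvvd': |S_i|=[47, 40, 28, 13, 5] end={s11,s17,s33,s4,s45} rej; 4/4 del acc.
'ddddv': run [47, 44, 33, 25, 13, 3] end={s17,s33,s49} ∉↓L; 5/5 deletions ∈↓L.
'dvddv': |S_i|=[47, 44, 35, 20, 12, 3] end={s17,s33,s42} — reject; 5/5 single-dels accept.
'dddddd': run [47, 44, 33, 25, 13, 8, 6] end={s11,s17,s33,s4,s44,s45} ∉↓L; 6/6 single-dels accept.
'dddvdd': run [47, 44, 33, 25, 16, 8, 6] end={s11,s17,s33,s4,s44,s45} ∉↓L; 6/6 del acc.
5 words, ⪯-incomp.

min(Σ*\↓L) = [vvvd, ddddv, dvddv, dddddd, dddvdd].


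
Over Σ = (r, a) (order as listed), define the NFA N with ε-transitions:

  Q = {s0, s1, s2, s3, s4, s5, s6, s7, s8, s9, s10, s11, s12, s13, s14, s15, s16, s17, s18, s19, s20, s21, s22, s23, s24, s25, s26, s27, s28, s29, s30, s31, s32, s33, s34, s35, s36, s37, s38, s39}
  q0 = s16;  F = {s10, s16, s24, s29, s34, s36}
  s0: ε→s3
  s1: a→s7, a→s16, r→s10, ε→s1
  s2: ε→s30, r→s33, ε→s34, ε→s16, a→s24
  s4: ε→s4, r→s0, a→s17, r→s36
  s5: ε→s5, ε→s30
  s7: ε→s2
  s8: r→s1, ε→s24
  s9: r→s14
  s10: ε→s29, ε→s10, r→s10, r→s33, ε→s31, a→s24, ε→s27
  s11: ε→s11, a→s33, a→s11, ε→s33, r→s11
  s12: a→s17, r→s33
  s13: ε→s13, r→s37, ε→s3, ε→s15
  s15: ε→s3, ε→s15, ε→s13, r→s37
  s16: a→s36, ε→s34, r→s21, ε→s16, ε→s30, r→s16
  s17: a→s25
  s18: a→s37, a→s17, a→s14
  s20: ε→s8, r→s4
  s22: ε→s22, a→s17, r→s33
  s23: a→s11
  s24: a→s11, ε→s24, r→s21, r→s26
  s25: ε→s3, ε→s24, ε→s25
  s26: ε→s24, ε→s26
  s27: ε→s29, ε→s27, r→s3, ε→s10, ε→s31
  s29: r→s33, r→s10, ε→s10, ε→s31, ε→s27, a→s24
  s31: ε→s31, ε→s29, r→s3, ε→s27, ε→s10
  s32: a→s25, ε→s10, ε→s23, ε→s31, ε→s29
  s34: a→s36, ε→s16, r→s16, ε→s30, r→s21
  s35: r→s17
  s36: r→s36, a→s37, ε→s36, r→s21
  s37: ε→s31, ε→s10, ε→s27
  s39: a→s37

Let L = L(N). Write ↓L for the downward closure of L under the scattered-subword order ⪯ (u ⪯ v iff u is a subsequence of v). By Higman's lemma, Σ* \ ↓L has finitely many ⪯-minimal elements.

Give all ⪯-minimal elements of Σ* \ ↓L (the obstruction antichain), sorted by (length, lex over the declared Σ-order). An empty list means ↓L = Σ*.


|Q|=40, |F|=6, |δ|=102 (54 ε).
min D↑ (5 st, q0=0, F={4}): 0:r→0,a→1 1:r→1,a→2 2:r→2,a→3 3:r→3,a→4 4:r→4,a→4 [Hopcroft].
'aaaa': run [15, 12, 11, 5, 2] end={s11,s33} rej; 4/4 single-dels accept.
1 words, ⪯-incomp.

Antichain: [aaaa].


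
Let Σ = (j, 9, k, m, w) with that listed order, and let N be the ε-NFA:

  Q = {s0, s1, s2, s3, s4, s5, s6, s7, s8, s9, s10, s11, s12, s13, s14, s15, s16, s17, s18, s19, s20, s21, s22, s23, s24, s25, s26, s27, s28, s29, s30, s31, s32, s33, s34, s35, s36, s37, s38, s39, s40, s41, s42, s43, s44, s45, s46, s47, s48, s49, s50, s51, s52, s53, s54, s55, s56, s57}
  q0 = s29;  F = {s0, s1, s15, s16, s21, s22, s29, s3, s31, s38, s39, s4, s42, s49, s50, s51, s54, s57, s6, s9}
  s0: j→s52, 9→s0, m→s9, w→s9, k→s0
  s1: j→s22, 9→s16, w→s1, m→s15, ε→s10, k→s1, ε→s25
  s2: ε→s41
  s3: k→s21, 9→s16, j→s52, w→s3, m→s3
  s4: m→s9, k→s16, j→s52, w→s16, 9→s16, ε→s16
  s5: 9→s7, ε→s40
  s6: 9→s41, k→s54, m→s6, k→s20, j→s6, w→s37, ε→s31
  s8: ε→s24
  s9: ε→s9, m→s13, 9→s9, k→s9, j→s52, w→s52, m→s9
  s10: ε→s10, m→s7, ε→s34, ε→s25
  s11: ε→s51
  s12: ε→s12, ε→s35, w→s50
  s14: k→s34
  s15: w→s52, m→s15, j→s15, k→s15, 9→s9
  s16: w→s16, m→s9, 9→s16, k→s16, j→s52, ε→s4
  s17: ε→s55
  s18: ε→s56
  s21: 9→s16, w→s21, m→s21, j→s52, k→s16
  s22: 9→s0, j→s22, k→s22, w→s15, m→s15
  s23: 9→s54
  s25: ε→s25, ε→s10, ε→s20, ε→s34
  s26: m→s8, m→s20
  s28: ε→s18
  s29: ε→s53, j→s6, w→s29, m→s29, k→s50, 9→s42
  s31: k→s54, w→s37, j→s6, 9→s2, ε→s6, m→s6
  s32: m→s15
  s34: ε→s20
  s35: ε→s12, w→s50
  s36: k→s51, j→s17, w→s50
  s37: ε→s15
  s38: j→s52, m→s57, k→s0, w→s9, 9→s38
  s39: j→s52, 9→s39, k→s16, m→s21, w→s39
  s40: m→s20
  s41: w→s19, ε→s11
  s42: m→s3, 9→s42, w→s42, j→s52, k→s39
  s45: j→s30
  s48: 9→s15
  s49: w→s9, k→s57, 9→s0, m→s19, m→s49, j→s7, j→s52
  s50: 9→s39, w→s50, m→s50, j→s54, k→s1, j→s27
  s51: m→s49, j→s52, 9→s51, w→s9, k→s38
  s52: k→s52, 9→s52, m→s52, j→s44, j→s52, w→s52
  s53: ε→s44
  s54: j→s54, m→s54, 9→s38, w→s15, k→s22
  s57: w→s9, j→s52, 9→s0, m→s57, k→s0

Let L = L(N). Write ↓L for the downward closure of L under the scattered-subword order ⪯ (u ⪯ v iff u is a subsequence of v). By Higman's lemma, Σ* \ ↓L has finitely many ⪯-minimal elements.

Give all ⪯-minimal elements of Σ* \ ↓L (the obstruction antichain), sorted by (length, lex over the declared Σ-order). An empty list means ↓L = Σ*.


Antichain: [9j, jww, kkmw, 9m9mw].

|Q|=58, |F|=20, |δ|=156 (29 ε).
min D↑ (19 st, q0=0, F={7}): 0:j→1,9→2,k→3,m→0,w→0 1:j→1,9→4,k→5,m→1,w→6 2:j→7,9→2,k→8,m→9,w→2 3:j→5,9→8,k→10,m→3,w→3 4:j→7,9→4,k→11,m→12,w→13 5:j→5,9→11,k→14,m→5,w→6 6:j→6,9→13,k→6,m→6,w→7 7:j→7,9→7,k→7,m→7,w→7 8:j→7,9→8,k→15,m→16,w→8 9:j→7,9→15,k→16,m→9,w→9 10:j→14,9→15,k→10,m→6,w→10 11:j→7,9→11,k→17,m→18,w→13 12:j→7,9→17,k→18,m→12,w→13 13:j→7,9→13,k→13,m→13,w→7 14:j→14,9→17,k→14,m→6,w→6 15:j→7,9→15,k→15,m→13,w→15 16:j→7,9→15,k→15,m→16,w→16 17:j→7,9→17,k→17,m→13,w→13 18:j→7,9→17,k→17,m→18,w→13 (ε-aug+det+¬).
'9j': N↓-sim [35, 20, 3] end={s44,s52,s7} rej; 2/2 single-dels accept.
'jww': |S_i|=[35, 22, 7, 2] end={s44,s52} rej; 3/3 deletions ∈↓L.
'kkmw': N↓-sim [35, 22, 15, 6, 2] end={s44,s52} ∉↓L; 4/4 single-dels accept.
'9m9mw': run [35, 20, 13, 7, 4, 2] end={s44,s52} ∉↓L; 5/5 deletions ∈↓L.
4 minimals (antichain).


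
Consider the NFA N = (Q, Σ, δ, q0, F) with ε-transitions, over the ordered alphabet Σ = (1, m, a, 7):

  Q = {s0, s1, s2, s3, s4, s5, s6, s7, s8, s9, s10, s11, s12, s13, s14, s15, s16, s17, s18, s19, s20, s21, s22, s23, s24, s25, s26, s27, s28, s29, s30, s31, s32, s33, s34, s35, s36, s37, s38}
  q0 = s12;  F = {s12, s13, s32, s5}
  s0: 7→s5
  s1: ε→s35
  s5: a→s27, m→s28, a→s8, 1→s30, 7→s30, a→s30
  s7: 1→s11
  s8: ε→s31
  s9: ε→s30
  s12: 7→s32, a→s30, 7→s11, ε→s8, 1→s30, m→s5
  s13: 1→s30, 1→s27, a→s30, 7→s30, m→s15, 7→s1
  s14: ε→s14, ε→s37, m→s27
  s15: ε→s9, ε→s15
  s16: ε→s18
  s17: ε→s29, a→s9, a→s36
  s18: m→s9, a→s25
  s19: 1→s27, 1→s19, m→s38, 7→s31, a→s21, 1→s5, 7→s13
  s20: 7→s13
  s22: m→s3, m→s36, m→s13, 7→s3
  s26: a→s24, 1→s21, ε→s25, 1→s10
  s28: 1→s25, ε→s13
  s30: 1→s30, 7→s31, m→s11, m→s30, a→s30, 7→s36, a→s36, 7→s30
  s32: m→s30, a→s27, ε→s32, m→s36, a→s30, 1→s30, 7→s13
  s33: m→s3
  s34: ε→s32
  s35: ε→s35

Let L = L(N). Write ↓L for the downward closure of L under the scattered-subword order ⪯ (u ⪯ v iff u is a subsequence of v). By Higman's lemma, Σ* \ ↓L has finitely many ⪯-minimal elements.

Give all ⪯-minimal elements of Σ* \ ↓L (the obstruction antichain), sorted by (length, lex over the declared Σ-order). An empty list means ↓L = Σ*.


|Q|=39, |F|=4, |δ|=70 (15 ε).
min D↑ (5 st, q0=0, F={1}): 0:1→1,m→2,a→1,7→3 1:1→1,m→1,a→1,7→1 2:1→1,m→4,a→1,7→1 3:1→1,m→1,a→1,7→4 4:1→1,m→1,a→1,7→1.
'1': run [16, 6] end={s11,s25,s27,s30,s31,s36} — reject; 1/1 single-dels accept.
'a': run [16, 6] end={s11,s27,s30,s31,s36,s8} — reject; 1/1 single-dels accept.
'm7': |S_i|=[16, 14, 6] end={s1,s11,s30,s31,s35,s36} — reject; 2/2 deletions ∈↓L.
'7m': N↓-sim [16, 11, 6] end={s11,s15,s30,s31,s36,s9} — reject; 2/2 del acc.
'mmm': run [16, 14, 12, 6] end={s11,s15,s30,s31,s36,s9} ∉↓L; 3/3 deletions ∈↓L.
'777': run [16, 11, 10, 6] end={s1,s11,s30,s31,s35,s36} rej; 3/3 deletions ∈↓L.
6 obstructions.

Antichain: [1, a, m7, 7m, mmm, 777].


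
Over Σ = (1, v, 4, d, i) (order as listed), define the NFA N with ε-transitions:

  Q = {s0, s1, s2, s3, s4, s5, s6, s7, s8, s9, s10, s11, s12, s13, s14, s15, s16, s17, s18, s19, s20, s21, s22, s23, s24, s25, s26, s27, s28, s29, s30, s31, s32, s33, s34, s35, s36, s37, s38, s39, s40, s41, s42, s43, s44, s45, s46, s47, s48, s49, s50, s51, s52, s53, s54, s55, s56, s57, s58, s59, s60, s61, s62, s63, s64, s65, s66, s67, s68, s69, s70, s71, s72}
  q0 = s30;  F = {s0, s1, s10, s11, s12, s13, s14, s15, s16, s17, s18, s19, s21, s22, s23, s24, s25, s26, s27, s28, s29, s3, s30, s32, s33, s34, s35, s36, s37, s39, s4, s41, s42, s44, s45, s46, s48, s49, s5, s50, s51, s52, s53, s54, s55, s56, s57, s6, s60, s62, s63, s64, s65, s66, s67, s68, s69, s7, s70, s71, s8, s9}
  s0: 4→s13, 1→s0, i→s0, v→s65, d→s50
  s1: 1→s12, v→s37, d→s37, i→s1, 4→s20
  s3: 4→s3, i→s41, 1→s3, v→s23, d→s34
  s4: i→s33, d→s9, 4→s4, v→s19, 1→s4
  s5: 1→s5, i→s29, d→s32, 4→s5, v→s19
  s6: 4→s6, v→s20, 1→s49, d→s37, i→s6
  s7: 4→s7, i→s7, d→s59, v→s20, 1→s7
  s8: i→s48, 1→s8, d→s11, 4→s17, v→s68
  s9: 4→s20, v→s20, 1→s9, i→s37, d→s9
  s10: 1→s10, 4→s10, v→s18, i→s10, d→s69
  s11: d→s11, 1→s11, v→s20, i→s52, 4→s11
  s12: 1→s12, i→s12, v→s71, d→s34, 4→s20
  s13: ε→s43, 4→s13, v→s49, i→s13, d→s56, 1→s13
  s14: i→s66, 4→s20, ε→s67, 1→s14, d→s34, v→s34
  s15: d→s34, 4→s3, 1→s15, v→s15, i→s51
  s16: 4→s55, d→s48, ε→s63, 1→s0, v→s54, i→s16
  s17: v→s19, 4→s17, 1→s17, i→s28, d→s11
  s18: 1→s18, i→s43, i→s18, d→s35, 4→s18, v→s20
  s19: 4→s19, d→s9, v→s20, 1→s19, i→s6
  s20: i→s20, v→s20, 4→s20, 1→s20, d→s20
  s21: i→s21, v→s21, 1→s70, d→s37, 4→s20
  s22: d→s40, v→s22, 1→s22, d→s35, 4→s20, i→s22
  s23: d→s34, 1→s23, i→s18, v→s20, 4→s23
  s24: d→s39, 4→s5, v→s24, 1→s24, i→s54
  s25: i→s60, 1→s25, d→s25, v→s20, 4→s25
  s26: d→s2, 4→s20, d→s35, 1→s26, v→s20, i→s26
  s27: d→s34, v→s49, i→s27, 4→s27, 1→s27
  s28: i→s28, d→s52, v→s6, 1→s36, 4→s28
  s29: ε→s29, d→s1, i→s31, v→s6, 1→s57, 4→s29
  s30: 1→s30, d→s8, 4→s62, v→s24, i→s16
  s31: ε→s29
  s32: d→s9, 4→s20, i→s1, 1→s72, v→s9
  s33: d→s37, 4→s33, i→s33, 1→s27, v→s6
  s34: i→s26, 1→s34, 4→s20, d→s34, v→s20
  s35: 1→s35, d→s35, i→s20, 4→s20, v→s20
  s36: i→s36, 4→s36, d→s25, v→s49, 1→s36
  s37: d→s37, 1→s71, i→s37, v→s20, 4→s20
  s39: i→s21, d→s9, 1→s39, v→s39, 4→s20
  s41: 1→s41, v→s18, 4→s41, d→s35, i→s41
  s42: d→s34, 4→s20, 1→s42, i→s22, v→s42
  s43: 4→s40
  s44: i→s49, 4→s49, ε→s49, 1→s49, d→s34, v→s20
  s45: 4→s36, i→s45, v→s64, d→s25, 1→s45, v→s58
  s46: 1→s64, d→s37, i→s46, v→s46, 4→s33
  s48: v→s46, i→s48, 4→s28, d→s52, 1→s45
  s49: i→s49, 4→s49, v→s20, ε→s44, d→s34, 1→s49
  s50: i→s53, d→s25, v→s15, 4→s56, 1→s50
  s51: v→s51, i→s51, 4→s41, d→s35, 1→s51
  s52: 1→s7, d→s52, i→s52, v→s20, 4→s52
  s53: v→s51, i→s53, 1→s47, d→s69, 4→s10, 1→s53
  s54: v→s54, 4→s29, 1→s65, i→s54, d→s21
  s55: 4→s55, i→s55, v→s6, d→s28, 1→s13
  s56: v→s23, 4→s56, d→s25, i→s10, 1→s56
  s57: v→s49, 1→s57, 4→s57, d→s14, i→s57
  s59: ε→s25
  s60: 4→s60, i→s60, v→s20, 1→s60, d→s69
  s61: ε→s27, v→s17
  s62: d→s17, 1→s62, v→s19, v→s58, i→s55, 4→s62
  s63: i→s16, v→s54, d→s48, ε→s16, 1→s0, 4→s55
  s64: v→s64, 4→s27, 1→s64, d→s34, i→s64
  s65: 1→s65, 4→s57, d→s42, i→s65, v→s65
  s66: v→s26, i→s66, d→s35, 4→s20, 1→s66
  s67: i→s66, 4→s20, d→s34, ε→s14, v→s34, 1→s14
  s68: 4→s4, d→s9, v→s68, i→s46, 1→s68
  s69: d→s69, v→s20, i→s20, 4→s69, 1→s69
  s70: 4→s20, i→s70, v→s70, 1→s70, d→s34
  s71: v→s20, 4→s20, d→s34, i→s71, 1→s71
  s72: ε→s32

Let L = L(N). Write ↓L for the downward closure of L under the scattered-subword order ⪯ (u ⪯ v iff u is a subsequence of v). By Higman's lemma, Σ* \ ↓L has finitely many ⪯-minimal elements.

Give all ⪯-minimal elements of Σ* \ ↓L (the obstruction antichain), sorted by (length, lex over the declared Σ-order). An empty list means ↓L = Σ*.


|Q|=73, |F|=62, |δ|=335 (12 ε).
min D↑ (60 st, q0=0, F={17}): 0:1→0,v→1,4→2,d→3,i→4 1:1→1,v→1,4→5,d→6,i→7 2:1→2,v→8,4→2,d→9,i→10 3:1→3,v→11,4→9,d→12,i→13 4:1→14,v→7,4→10,d→13,i→4 5:1→5,v→8,4→5,d→15,i→16 6:1→6,v→6,4→17,d→18,i→19 7:1→20,v→7,4→16,d→19,i→7 8:1→8,v→17,4→8,d→18,i→21 9:1→9,v→8,4→9,d→12,i→22 10:1→23,v→21,4→10,d→22,i→10 11:1→11,v→11,4→24,d→18,i→25 12:1→12,v→17,4→12,d→12,i→26 13:1→27,v→25,4→22,d→26,i→13 14:1→14,v→20,4→23,d→28,i→14 15:1→15,v→18,4→17,d→18,i→29 16:1→30,v→21,4→16,d→29,i→16 17:1→17,v→17,4→17,d→17,i→17 18:1→18,v→17,4→17,d→18,i→31 19:1→32,v→19,4→17,d→31,i→19 20:1→20,v→20,4→30,d→33,i→20 21:1→34,v→17,4→21,d→31,i→21 22:1→35,v→21,4→22,d→26,i→22 23:1→23,v→34,4→23,d→36,i→23 24:1→24,v→8,4→24,d→18,i→37 25:1→38,v→25,4→37,d→31,i→25 26:1→39,v→17,4→26,d→26,i→26 27:1→27,v→38,4→35,d→40,i→27 28:1→28,v→41,4→36,d→40,i→42 29:1→43,v→31,4→17,d→31,i→29 30:1→30,v→34,4→30,d→44,i→30 31:1→45,v→17,4→17,d→31,i→31 32:1→32,v→32,4→17,d→46,i→32 33:1→33,v→33,4→17,d→46,i→47 34:1→34,v→17,4→34,d→46,i→34 35:1→35,v→34,4→35,d→40,i→35 36:1→36,v→48,4→36,d→40,i→49 37:1→50,v→21,4→37,d→31,i→37 38:1→38,v→38,4→50,d→46,i→38 39:1→39,v→17,4→39,d→40,i→39 40:1→40,v→17,4→40,d→40,i→51 41:1→41,v→41,4→52,d→46,i→53 42:1→42,v→53,4→49,d→54,i→42 43:1→43,v→45,4→17,d→46,i→43 44:1→44,v→46,4→17,d→46,i→55 45:1→45,v→17,4→17,d→46,i→45 46:1→46,v→17,4→17,d→46,i→56 47:1→47,v→47,4→17,d→57,i→47 48:1→48,v→17,4→48,d→46,i→58 49:1→49,v→58,4→49,d→54,i→49 50:1→50,v→34,4→50,d→46,i→50 51:1→51,v→17,4→51,d→54,i→51 52:1→52,v→48,4→52,d→46,i→59 53:1→53,v→53,4→59,d→57,i→53 54:1→54,v→17,4→54,d→54,i→17 55:1→55,v→56,4→17,d→57,i→55 56:1→56,v→17,4→17,d→57,i→56 57:1→57,v→17,4→17,d→57,i→17 58:1→58,v→17,4→58,d→57,i→58 59:1→59,v→58,4→59,d→57,i→59.
'vd4': |S_i|=[71, 46, 21, 1] end={s20} rej; 3/3 del acc.
'4vv': N↓-sim [71, 48, 17, 1] end={s20} ∉↓L; 3/3 deletions ∈↓L.
'ddv': |S_i|=[71, 57, 16, 1] end={s20} ∉↓L; 3/3 single-dels accept.
'i1didi': run [71, 57, 42, 27, 16, 5, 1] end={s20} rej; 6/6 deletions ∈↓L.
4 words, ⪯-incomp.

Antichain: [vd4, 4vv, ddv, i1didi].


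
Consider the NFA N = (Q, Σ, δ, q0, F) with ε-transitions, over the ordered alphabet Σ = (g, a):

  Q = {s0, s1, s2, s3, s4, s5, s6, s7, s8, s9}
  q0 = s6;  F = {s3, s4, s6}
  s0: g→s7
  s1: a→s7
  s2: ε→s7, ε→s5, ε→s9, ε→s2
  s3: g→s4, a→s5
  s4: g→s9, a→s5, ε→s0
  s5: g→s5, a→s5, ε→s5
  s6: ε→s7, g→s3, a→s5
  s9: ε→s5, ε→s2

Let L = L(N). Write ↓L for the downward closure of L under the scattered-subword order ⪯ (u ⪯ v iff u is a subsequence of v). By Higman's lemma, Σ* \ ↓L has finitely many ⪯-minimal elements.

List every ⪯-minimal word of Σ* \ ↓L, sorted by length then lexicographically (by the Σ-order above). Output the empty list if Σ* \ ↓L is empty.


Antichain: [a, ggg].

|Q|=10, |F|=3, |δ|=19 (9 ε).
min D↑ (4 st, q0=0, F={2}): 0:g→1,a→2 1:g→3,a→2 2:g→2,a→2 3:g→2,a→2.
'a': run [8, 1] end={s5} rej; 1/1 single-dels accept.
'ggg': N↓-sim [8, 7, 6, 4] end={s2,s5,s7,s9} — reject; 3/3 deletions ∈↓L.
2 obstructions.


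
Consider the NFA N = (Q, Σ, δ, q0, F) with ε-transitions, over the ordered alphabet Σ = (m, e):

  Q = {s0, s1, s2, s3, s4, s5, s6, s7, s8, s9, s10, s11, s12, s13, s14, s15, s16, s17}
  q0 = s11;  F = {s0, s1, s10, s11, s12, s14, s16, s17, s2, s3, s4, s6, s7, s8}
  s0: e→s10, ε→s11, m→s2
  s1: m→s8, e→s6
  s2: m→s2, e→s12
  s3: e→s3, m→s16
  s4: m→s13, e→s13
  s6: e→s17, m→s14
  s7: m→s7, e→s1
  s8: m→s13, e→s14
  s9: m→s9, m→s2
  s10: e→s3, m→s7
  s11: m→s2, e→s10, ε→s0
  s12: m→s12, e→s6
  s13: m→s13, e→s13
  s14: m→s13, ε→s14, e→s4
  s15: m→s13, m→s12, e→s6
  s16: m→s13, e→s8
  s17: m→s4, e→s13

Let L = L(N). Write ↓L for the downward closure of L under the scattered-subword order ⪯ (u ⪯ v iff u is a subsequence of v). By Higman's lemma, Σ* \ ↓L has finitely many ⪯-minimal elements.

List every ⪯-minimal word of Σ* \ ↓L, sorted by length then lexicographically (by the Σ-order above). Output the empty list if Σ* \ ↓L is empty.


|Q|=18, |F|=14, |δ|=38 (3 ε).
min D↑ (14 st, q0=0, F={12}): 0:m→1,e→2 1:m→1,e→3 2:m→4,e→5 3:m→3,e→6 4:m→4,e→7 5:m→8,e→5 6:m→9,e→10 7:m→11,e→6 8:m→12,e→11 9:m→12,e→13 10:m→13,e→12 11:m→12,e→9 12:m→12,e→12 13:m→12,e→12 (ε-aug+det+¬).
'eemm': N↓-sim [15, 12, 9, 5, 1] end={s13} rej; 4/4 del acc.
'meeee': run [15, 11, 8, 5, 3, 1] end={s13} rej; 5/5 del acc.
2 minimals (antichain).

min(Σ*\↓L) = [eemm, meeee].


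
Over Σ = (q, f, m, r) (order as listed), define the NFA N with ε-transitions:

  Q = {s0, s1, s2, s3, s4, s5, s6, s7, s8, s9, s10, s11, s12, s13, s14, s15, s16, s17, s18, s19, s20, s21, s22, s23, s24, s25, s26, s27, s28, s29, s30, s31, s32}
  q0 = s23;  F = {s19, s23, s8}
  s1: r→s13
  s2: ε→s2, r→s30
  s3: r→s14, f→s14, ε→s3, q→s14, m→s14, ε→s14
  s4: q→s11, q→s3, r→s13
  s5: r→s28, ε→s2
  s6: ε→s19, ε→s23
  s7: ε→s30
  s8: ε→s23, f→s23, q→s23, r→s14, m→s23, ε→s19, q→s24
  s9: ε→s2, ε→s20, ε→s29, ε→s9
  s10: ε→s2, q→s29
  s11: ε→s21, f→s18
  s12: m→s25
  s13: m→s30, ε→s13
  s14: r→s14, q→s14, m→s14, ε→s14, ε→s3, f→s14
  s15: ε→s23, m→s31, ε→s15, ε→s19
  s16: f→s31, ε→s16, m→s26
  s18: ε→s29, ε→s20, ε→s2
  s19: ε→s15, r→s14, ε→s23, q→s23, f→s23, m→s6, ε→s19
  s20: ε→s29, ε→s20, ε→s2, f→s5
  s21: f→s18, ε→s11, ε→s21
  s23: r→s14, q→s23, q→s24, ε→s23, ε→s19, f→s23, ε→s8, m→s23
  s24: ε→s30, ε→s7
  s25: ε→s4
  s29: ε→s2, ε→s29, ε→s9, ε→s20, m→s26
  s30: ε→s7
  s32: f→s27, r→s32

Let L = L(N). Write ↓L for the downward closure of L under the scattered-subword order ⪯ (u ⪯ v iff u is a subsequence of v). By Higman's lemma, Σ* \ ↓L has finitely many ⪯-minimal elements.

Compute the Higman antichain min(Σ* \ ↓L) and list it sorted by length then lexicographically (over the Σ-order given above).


A = [r].

|Q|=33, |F|=3, |δ|=84 (44 ε).
min D↑ (2 st, q0=0, F={1}): 0:q→0,f→0,m→0,r→1 1:q→1,f→1,m→1,r→1 (ε-aug+det+¬).
'r': |S_i|=[11, 2] end={s14,s3} ∉↓L; 1/1 single-dels accept.
1 obstructions.


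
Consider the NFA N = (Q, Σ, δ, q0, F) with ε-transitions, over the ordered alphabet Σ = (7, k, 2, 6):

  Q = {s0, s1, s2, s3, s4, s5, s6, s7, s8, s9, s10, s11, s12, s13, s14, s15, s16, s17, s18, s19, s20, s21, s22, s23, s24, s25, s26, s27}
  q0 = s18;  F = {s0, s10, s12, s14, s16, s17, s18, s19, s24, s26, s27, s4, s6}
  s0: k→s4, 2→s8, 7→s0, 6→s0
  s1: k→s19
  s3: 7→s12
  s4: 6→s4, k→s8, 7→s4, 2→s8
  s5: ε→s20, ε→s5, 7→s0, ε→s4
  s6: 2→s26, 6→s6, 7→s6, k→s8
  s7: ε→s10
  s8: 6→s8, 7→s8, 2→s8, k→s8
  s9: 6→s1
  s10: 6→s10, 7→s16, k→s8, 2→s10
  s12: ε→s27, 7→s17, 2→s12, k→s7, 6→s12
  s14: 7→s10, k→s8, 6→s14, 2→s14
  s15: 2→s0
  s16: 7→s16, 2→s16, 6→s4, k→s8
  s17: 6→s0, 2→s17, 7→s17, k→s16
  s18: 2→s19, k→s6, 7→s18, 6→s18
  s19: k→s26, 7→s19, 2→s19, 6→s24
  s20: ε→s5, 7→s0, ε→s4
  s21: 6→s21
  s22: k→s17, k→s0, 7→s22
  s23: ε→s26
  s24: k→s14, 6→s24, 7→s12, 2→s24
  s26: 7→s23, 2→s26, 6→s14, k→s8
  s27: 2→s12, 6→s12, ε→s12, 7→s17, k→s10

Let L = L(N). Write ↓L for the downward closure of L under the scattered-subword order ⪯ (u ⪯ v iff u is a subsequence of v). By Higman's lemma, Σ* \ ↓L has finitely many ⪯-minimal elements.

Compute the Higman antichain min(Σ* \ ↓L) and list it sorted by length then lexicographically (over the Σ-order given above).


|Q|=28, |F|=13, |δ|=75 (9 ε).
min D↑ (13 st, q0=0, F={3}): 0:7→0,k→1,2→2,6→0 1:7→1,k→3,2→4,6→1 2:7→2,k→4,2→2,6→5 3:7→3,k→3,2→3,6→3 4:7→4,k→3,2→4,6→6 5:7→7,k→6,2→5,6→5 6:7→8,k→3,2→6,6→6 7:7→9,k→8,2→7,6→7 8:7→10,k→3,2→8,6→8 9:7→9,k→10,2→9,6→11 10:7→10,k→3,2→10,6→12 11:7→11,k→12,2→3,6→11 12:7→12,k→3,2→3,6→12 [Hopcroft].
'kk': N↓-sim [16, 9, 1] end={s8} rej; 2/2 deletions ∈↓L.
'267762': |S_i|=[16, 14, 11, 9, 5, 3, 1] end={s8} — reject; 6/6 single-dels accept.
2 obstructions.

min(Σ*\↓L) = [kk, 267762].


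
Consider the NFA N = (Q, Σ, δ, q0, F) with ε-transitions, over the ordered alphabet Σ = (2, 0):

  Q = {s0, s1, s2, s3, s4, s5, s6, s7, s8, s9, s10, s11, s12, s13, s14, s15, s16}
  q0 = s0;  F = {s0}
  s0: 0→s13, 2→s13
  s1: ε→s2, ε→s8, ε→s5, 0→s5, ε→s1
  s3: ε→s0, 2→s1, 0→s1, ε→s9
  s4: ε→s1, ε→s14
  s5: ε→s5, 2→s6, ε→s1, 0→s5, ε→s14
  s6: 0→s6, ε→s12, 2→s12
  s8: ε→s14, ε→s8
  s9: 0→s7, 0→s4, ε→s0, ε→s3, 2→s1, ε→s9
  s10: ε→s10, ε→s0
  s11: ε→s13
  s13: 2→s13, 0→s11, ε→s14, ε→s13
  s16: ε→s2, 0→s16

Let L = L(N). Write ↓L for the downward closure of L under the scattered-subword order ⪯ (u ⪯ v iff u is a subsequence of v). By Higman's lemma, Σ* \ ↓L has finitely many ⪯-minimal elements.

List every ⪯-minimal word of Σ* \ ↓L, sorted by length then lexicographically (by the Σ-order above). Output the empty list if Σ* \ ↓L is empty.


|Q|=17, |F|=1, |δ|=38 (23 ε).
min D↑ (2 st, q0=0, F={1}): 0:2→1,0→1 1:2→1,0→1 (ε-aug+det+¬).
'2': |S_i|=[4, 3] end={s11,s13,s14} — reject; 1/1 single-dels accept.
'0': N↓-sim [4, 3] end={s11,s13,s14} rej; 1/1 single-dels accept.
2 words, ⪯-incomp.

A = [2, 0].
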